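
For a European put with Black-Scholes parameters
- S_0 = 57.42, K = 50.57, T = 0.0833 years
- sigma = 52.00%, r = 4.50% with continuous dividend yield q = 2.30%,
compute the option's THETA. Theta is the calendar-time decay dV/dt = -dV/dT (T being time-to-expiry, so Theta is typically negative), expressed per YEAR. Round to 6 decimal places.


Answer: Theta = -13.059363

Derivation:
d1 = 0.9336883270; d2 = 0.7836072822
phi(d1) = 0.2579923156; exp(-qT) = 0.9980859342; exp(-rT) = 0.9962585169
Theta = -S*exp(-qT)*phi(d1)*sigma/(2*sqrt(T)) + r*K*exp(-rT)*N(-d2) - q*S*exp(-qT)*N(-d1)
N(-d1) = 0.1752323440; N(-d2) = 0.2166352908; sqrt(T) = 0.2886173938
Term 1 = -57.4200 * 0.9980859342 * 0.2579923156 * 0.5200 / (2 * 0.2886173938) = -13.3195251176
Term 2 = 0.0450 * 50.5700 * 0.9962585169 * 0.2166352908 = 0.4911416003
Term 3 = -0.0230 * 57.4200 * 0.9980859342 * 0.1752323440 = -0.2309793898
Theta = -13.3195251176 + (0.4911416003) + (-0.2309793898) = -13.059363


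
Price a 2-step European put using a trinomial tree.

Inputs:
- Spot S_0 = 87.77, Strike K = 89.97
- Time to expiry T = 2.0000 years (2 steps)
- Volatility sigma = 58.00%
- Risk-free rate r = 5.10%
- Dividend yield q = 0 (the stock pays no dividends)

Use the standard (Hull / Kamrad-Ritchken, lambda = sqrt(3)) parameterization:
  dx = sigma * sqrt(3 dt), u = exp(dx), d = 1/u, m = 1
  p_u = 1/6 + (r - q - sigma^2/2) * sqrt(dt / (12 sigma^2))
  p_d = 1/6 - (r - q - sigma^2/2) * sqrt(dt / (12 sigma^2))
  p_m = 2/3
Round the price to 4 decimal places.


Answer: Price = V(0,0) = 20.2211

Derivation:
dt = T/N = 1.000000; dx = sigma*sqrt(3*dt) = 1.004589
u = exp(dx) = 2.730786; d = 1/u = 0.366195
p_u = 0.108334, p_m = 0.666667, p_d = 0.224999
Discount per step: exp(-r*dt) = 0.950279
Stock lattice S(k, j) with j the centered position index:
  k=0: S(0,+0) = 87.7700
  k=1: S(1,-1) = 32.1409; S(1,+0) = 87.7700; S(1,+1) = 239.6811
  k=2: S(2,-2) = 11.7698; S(2,-1) = 32.1409; S(2,+0) = 87.7700; S(2,+1) = 239.6811; S(2,+2) = 654.5177
Terminal payoffs V(N, j) = max(K - S_T, 0):
  V(2,-2) = 78.200154; V(2,-1) = 57.829070; V(2,+0) = 2.200000; V(2,+1) = 0.000000; V(2,+2) = 0.000000
Backward induction: V(k, j) = exp(-r*dt) * [p_u * V(k+1, j+1) + p_m * V(k+1, j) + p_d * V(k+1, j-1)]
  V(1,-1) = exp(-r*dt) * [p_u*2.200000 + p_m*57.829070 + p_d*78.200154] = 53.582415
  V(1,+0) = exp(-r*dt) * [p_u*0.000000 + p_m*2.200000 + p_d*57.829070] = 13.758274
  V(1,+1) = exp(-r*dt) * [p_u*0.000000 + p_m*0.000000 + p_d*2.200000] = 0.470386
  V(0,+0) = exp(-r*dt) * [p_u*0.470386 + p_m*13.758274 + p_d*53.582415] = 20.221102


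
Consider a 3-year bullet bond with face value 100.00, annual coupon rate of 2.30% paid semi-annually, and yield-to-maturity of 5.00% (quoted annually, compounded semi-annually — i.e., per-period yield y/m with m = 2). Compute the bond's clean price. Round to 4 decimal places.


Answer: Price = 92.5640

Derivation:
Coupon per period c = face * coupon_rate / m = 1.150000
Periods per year m = 2; per-period yield y/m = 0.025000
Number of cashflows N = 6
Cashflows (t years, CF_t, discount factor 1/(1+y/m)^(m*t), PV):
  t = 0.5000: CF_t = 1.150000, DF = 0.975610, PV = 1.121951
  t = 1.0000: CF_t = 1.150000, DF = 0.951814, PV = 1.094587
  t = 1.5000: CF_t = 1.150000, DF = 0.928599, PV = 1.067889
  t = 2.0000: CF_t = 1.150000, DF = 0.905951, PV = 1.041843
  t = 2.5000: CF_t = 1.150000, DF = 0.883854, PV = 1.016432
  t = 3.0000: CF_t = 101.150000, DF = 0.862297, PV = 87.221328
Price P = sum_t PV_t = 92.564031


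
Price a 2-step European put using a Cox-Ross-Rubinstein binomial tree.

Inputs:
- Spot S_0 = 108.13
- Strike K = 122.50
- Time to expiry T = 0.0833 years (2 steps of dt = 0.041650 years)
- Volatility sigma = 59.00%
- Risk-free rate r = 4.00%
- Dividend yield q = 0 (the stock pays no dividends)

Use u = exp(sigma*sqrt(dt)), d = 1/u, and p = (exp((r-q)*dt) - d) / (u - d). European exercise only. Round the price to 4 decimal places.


Answer: Price = V(0,0) = 17.3783

Derivation:
dt = T/N = 0.041650
u = exp(sigma*sqrt(dt)) = 1.127958; d = 1/u = 0.886558
p = (exp((r-q)*dt) - d) / (u - d) = 0.476841
Discount per step: exp(-r*dt) = 0.998335
Stock lattice S(k, i) with i counting down-moves:
  k=0: S(0,0) = 108.1300
  k=1: S(1,0) = 121.9661; S(1,1) = 95.8635
  k=2: S(2,0) = 137.5727; S(2,1) = 108.1300; S(2,2) = 84.9885
Terminal payoffs V(N, i) = max(K - S_T, 0):
  V(2,0) = 0.000000; V(2,1) = 14.370000; V(2,2) = 37.511505
Backward induction: V(k, i) = exp(-r*dt) * [p * V(k+1, i) + (1-p) * V(k+1, i+1)].
  V(1,0) = exp(-r*dt) * [p*0.000000 + (1-p)*14.370000] = 7.505278
  V(1,1) = exp(-r*dt) * [p*14.370000 + (1-p)*37.511505] = 26.432609
  V(0,0) = exp(-r*dt) * [p*7.505278 + (1-p)*26.432609] = 17.378302


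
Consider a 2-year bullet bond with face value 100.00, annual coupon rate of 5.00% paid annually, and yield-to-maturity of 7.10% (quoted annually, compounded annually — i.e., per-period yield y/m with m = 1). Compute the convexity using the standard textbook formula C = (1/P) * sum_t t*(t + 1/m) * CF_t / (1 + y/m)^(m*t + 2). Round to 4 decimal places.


Answer: Convexity = 5.0616

Derivation:
Coupon per period c = face * coupon_rate / m = 5.000000
Periods per year m = 1; per-period yield y/m = 0.071000
Number of cashflows N = 2
Cashflows (t years, CF_t, discount factor 1/(1+y/m)^(m*t), PV):
  t = 1.0000: CF_t = 5.000000, DF = 0.933707, PV = 4.668534
  t = 2.0000: CF_t = 105.000000, DF = 0.871808, PV = 91.539884
Price P = sum_t PV_t = 96.208418
Convexity numerator sum_t t*(t + 1/m) * CF_t / (1+y/m)^(m*t + 2):
  t = 1.0000: term = 8.140135
  t = 2.0000: term = 478.831449
Convexity = (1/P) * sum = 486.971583 / 96.208418 = 5.061632


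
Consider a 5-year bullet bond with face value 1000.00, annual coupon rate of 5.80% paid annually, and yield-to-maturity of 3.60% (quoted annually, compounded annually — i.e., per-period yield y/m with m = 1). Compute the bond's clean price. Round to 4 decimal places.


Coupon per period c = face * coupon_rate / m = 58.000000
Periods per year m = 1; per-period yield y/m = 0.036000
Number of cashflows N = 5
Cashflows (t years, CF_t, discount factor 1/(1+y/m)^(m*t), PV):
  t = 1.0000: CF_t = 58.000000, DF = 0.965251, PV = 55.984556
  t = 2.0000: CF_t = 58.000000, DF = 0.931709, PV = 54.039147
  t = 3.0000: CF_t = 58.000000, DF = 0.899333, PV = 52.161339
  t = 4.0000: CF_t = 58.000000, DF = 0.868082, PV = 50.348782
  t = 5.0000: CF_t = 1058.000000, DF = 0.837917, PV = 886.516638
Price P = sum_t PV_t = 1099.050461

Answer: Price = 1099.0505


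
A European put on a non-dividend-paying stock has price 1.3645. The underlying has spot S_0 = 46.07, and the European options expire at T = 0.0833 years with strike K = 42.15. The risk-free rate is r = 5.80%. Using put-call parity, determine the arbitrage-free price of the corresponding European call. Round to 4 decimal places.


Put-call parity: C - P = S_0 * exp(-qT) - K * exp(-rT).
S_0 * exp(-qT) = 46.0700 * 1.00000000 = 46.07000000
K * exp(-rT) = 42.1500 * 0.99518025 = 41.94684764
C = P + S*exp(-qT) - K*exp(-rT)
C = 1.3645 + 46.07000000 - 41.94684764 = 5.4877

Answer: Call price = 5.4877


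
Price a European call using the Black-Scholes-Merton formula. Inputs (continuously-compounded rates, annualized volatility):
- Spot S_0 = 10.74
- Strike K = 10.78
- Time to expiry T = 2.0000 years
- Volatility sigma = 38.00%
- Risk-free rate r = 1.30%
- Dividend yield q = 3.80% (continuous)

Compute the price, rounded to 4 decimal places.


Answer: Price = 1.9027

Derivation:
d1 = (ln(S/K) + (r - q + 0.5*sigma^2) * T) / (sigma * sqrt(T)) = 0.16874270
d2 = d1 - sigma * sqrt(T) = -0.36865845
exp(-rT) = 0.97433509; exp(-qT) = 0.92681621
C = S_0 * exp(-qT) * N(d1) - K * exp(-rT) * N(d2)
N(d1) = 0.56700049; N(d2) = 0.35619116
C = 10.7400 * 0.92681621 * 0.56700049 - 10.7800 * 0.97433509 * 0.35619116 = 1.9027


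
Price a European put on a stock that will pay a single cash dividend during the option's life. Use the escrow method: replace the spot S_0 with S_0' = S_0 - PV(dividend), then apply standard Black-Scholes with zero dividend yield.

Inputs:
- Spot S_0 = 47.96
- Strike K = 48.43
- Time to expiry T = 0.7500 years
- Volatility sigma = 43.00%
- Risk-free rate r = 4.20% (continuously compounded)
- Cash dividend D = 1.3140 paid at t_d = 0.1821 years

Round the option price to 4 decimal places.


Answer: Price = 7.0485

Derivation:
PV(D) = D * exp(-r * t_d) = 1.3140 * 0.99238097 = 1.30398860
S_0' = S_0 - PV(D) = 47.9600 - 1.30398860 = 46.65601140
d1 = (ln(S_0'/K) + (r + sigma^2/2)*T) / (sigma*sqrt(T)) = 0.17057297
d2 = d1 - sigma*sqrt(T) = -0.20181796
exp(-rT) = 0.96899096
N(-d1) = 0.43227978; N(-d2) = 0.57997048
P = K * exp(-rT) * N(-d2) - S_0' * N(-d1) = 48.4300 * 0.96899096 * 0.57997048 - 46.65601140 * 0.43227978 = 7.0485


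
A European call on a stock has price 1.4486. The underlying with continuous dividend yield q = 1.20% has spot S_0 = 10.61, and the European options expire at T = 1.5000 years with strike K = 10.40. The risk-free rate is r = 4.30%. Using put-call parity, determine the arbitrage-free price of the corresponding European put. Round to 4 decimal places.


Answer: Put price = 0.7782

Derivation:
Put-call parity: C - P = S_0 * exp(-qT) - K * exp(-rT).
S_0 * exp(-qT) = 10.6100 * 0.98216103 = 10.42072855
K * exp(-rT) = 10.4000 * 0.93753611 = 9.75037559
P = C - S*exp(-qT) + K*exp(-rT)
P = 1.4486 - 10.42072855 + 9.75037559 = 0.7782


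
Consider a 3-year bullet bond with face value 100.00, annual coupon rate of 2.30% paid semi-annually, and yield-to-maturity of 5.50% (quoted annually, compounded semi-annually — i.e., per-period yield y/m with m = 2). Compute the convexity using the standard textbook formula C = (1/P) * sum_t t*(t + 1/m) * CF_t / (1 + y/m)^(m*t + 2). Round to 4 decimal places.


Answer: Convexity = 9.5549

Derivation:
Coupon per period c = face * coupon_rate / m = 1.150000
Periods per year m = 2; per-period yield y/m = 0.027500
Number of cashflows N = 6
Cashflows (t years, CF_t, discount factor 1/(1+y/m)^(m*t), PV):
  t = 0.5000: CF_t = 1.150000, DF = 0.973236, PV = 1.119221
  t = 1.0000: CF_t = 1.150000, DF = 0.947188, PV = 1.089267
  t = 1.5000: CF_t = 1.150000, DF = 0.921838, PV = 1.060113
  t = 2.0000: CF_t = 1.150000, DF = 0.897166, PV = 1.031741
  t = 2.5000: CF_t = 1.150000, DF = 0.873154, PV = 1.004127
  t = 3.0000: CF_t = 101.150000, DF = 0.849785, PV = 85.955744
Price P = sum_t PV_t = 91.260213
Convexity numerator sum_t t*(t + 1/m) * CF_t / (1+y/m)^(m*t + 2):
  t = 0.5000: term = 0.530057
  t = 1.0000: term = 1.547611
  t = 1.5000: term = 3.012381
  t = 2.0000: term = 4.886263
  t = 2.5000: term = 7.133231
  t = 3.0000: term = 854.870916
Convexity = (1/P) * sum = 871.980459 / 91.260213 = 9.554881


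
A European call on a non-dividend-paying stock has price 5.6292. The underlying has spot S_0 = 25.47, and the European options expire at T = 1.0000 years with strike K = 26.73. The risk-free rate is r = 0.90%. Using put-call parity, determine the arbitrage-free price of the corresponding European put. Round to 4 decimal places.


Put-call parity: C - P = S_0 * exp(-qT) - K * exp(-rT).
S_0 * exp(-qT) = 25.4700 * 1.00000000 = 25.47000000
K * exp(-rT) = 26.7300 * 0.99104038 = 26.49050932
P = C - S*exp(-qT) + K*exp(-rT)
P = 5.6292 - 25.47000000 + 26.49050932 = 6.6497

Answer: Put price = 6.6497


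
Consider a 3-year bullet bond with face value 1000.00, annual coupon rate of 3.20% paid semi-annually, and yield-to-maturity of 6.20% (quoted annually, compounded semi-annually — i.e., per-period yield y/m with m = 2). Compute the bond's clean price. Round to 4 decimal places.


Answer: Price = 919.0108

Derivation:
Coupon per period c = face * coupon_rate / m = 16.000000
Periods per year m = 2; per-period yield y/m = 0.031000
Number of cashflows N = 6
Cashflows (t years, CF_t, discount factor 1/(1+y/m)^(m*t), PV):
  t = 0.5000: CF_t = 16.000000, DF = 0.969932, PV = 15.518914
  t = 1.0000: CF_t = 16.000000, DF = 0.940768, PV = 15.052293
  t = 1.5000: CF_t = 16.000000, DF = 0.912481, PV = 14.599702
  t = 2.0000: CF_t = 16.000000, DF = 0.885045, PV = 14.160720
  t = 2.5000: CF_t = 16.000000, DF = 0.858434, PV = 13.734937
  t = 3.0000: CF_t = 1016.000000, DF = 0.832622, PV = 845.944198
Price P = sum_t PV_t = 919.010762


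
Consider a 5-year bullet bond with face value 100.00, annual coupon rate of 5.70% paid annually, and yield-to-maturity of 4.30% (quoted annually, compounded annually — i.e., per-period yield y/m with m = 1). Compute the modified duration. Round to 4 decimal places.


Answer: Modified duration = 4.3203

Derivation:
Coupon per period c = face * coupon_rate / m = 5.700000
Periods per year m = 1; per-period yield y/m = 0.043000
Number of cashflows N = 5
Cashflows (t years, CF_t, discount factor 1/(1+y/m)^(m*t), PV):
  t = 1.0000: CF_t = 5.700000, DF = 0.958773, PV = 5.465005
  t = 2.0000: CF_t = 5.700000, DF = 0.919245, PV = 5.239698
  t = 3.0000: CF_t = 5.700000, DF = 0.881347, PV = 5.023680
  t = 4.0000: CF_t = 5.700000, DF = 0.845012, PV = 4.816567
  t = 5.0000: CF_t = 105.700000, DF = 0.810174, PV = 85.635423
Price P = sum_t PV_t = 106.180372
First compute Macaulay numerator sum_t t * PV_t:
  t * PV_t at t = 1.0000: 5.465005
  t * PV_t at t = 2.0000: 10.479396
  t * PV_t at t = 3.0000: 15.071039
  t * PV_t at t = 4.0000: 19.266269
  t * PV_t at t = 5.0000: 428.177113
Macaulay duration D = 478.458821 / 106.180372 = 4.506095
Modified duration = D / (1 + y/m) = 4.506095 / (1 + 0.043000) = 4.320321


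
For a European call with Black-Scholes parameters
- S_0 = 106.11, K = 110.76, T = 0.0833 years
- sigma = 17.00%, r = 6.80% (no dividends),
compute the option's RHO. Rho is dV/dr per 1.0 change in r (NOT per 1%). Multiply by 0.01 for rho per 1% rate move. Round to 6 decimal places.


d1 = -0.7341557735; d2 = -0.7832207304
phi(d1) = 0.3046989975; exp(-qT) = 1.0000000000; exp(-rT) = 0.9943516125
N(d2) = 0.2167487517
Rho = K*T*exp(-rT)*N(d2) = 110.7600 * 0.0833 * 0.9943516125 * 0.2167487517 = 1.988495

Answer: Rho = 1.988495


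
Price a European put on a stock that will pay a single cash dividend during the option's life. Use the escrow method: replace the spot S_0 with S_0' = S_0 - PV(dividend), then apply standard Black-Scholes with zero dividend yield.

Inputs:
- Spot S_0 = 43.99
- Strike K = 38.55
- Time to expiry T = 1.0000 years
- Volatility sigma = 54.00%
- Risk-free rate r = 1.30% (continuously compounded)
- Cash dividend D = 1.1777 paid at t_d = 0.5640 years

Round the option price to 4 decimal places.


PV(D) = D * exp(-r * t_d) = 1.1777 * 0.99269481 = 1.16909668
S_0' = S_0 - PV(D) = 43.9900 - 1.16909668 = 42.82090332
d1 = (ln(S_0'/K) + (r + sigma^2/2)*T) / (sigma*sqrt(T)) = 0.48864866
d2 = d1 - sigma*sqrt(T) = -0.05135134
exp(-rT) = 0.98708414
N(-d1) = 0.31254523; N(-d2) = 0.52047722
P = K * exp(-rT) * N(-d2) - S_0' * N(-d1) = 38.5500 * 0.98708414 * 0.52047722 - 42.82090332 * 0.31254523 = 6.4218

Answer: Price = 6.4218


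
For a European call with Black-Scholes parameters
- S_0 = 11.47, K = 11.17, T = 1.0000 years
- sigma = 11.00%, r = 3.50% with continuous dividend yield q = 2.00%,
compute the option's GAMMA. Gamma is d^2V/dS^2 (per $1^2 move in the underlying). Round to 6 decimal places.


Answer: Gamma = 0.282284

Derivation:
d1 = 0.4323028915; d2 = 0.3223028915
phi(d1) = 0.3633526502; exp(-qT) = 0.9801986733; exp(-rT) = 0.9656054163
Gamma = exp(-qT) * phi(d1) / (S * sigma * sqrt(T)) = 0.9801986733 * 0.3633526502 / (11.4700 * 0.1100 * 1.0000000000) = 0.282284


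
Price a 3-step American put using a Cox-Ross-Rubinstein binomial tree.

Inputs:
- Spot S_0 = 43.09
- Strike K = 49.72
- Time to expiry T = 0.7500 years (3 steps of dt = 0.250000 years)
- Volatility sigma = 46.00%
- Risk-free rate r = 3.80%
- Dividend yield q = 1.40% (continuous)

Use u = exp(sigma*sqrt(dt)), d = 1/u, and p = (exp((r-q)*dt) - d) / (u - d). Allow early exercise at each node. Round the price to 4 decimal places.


Answer: Price = V(0,0) = 10.6084

Derivation:
dt = T/N = 0.250000
u = exp(sigma*sqrt(dt)) = 1.258600; d = 1/u = 0.794534
p = (exp((r-q)*dt) - d) / (u - d) = 0.455720
Discount per step: exp(-r*dt) = 0.990545
Stock lattice S(k, i) with i counting down-moves:
  k=0: S(0,0) = 43.0900
  k=1: S(1,0) = 54.2331; S(1,1) = 34.2365
  k=2: S(2,0) = 68.2577; S(2,1) = 43.0900; S(2,2) = 27.2020
  k=3: S(3,0) = 85.9092; S(3,1) = 54.2331; S(3,2) = 34.2365; S(3,3) = 21.6129
Terminal payoffs V(N, i) = max(K - S_T, 0):
  V(3,0) = 0.000000; V(3,1) = 0.000000; V(3,2) = 15.483547; V(3,3) = 28.107087
Backward induction: V(k, i) = exp(-r*dt) * [p * V(k+1, i) + (1-p) * V(k+1, i+1)]; then take max(V_cont, immediate exercise) for American.
  V(2,0) = exp(-r*dt) * [p*0.000000 + (1-p)*0.000000] = 0.000000; exercise = 0.000000; V(2,0) = max -> 0.000000
  V(2,1) = exp(-r*dt) * [p*0.000000 + (1-p)*15.483547] = 8.347701; exercise = 6.630000; V(2,1) = max -> 8.347701
  V(2,2) = exp(-r*dt) * [p*15.483547 + (1-p)*28.107087] = 22.142925; exercise = 22.517988; V(2,2) = max -> 22.517988
  V(1,0) = exp(-r*dt) * [p*0.000000 + (1-p)*8.347701] = 4.500526; exercise = 0.000000; V(1,0) = max -> 4.500526
  V(1,1) = exp(-r*dt) * [p*8.347701 + (1-p)*22.517988] = 15.908451; exercise = 15.483547; V(1,1) = max -> 15.908451
  V(0,0) = exp(-r*dt) * [p*4.500526 + (1-p)*15.908451] = 10.608370; exercise = 6.630000; V(0,0) = max -> 10.608370


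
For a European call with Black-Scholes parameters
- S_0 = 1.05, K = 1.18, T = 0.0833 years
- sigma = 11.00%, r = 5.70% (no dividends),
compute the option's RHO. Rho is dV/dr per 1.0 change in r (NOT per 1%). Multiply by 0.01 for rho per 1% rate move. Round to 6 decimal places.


Answer: Rho = 0.000019

Derivation:
d1 = -3.5111664881; d2 = -3.5429144015
phi(d1) = 0.0008391815; exp(-qT) = 1.0000000000; exp(-rT) = 0.9952631544
N(d2) = 0.0001978656
Rho = K*T*exp(-rT)*N(d2) = 1.1800 * 0.0833 * 0.9952631544 * 0.0001978656 = 0.000019


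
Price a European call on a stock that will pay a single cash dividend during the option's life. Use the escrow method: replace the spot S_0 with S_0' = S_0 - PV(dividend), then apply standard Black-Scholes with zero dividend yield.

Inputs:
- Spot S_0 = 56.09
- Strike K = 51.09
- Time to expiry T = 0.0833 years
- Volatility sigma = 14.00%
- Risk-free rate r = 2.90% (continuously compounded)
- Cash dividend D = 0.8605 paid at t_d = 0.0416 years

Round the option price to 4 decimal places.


Answer: Price = 4.2826

Derivation:
PV(D) = D * exp(-r * t_d) = 0.8605 * 0.99879433 = 0.85946252
S_0' = S_0 - PV(D) = 56.0900 - 0.85946252 = 55.23053748
d1 = (ln(S_0'/K) + (r + sigma^2/2)*T) / (sigma*sqrt(T)) = 2.00857294
d2 = d1 - sigma*sqrt(T) = 1.96816651
exp(-rT) = 0.99758722
N(d1) = 0.97770878; N(d2) = 0.97547556
C = S_0' * N(d1) - K * exp(-rT) * N(d2) = 55.23053748 * 0.97770878 - 51.0900 * 0.99758722 * 0.97547556 = 4.2826


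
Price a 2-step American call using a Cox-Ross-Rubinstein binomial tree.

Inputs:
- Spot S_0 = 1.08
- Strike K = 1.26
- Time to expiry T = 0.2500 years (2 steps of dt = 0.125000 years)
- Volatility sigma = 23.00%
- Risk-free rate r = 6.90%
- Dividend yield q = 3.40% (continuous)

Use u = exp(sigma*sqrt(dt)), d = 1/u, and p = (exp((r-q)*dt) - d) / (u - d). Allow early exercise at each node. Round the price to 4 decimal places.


dt = T/N = 0.125000
u = exp(sigma*sqrt(dt)) = 1.084715; d = 1/u = 0.921901
p = (exp((r-q)*dt) - d) / (u - d) = 0.506612
Discount per step: exp(-r*dt) = 0.991412
Stock lattice S(k, i) with i counting down-moves:
  k=0: S(0,0) = 1.0800
  k=1: S(1,0) = 1.1715; S(1,1) = 0.9957
  k=2: S(2,0) = 1.2707; S(2,1) = 1.0800; S(2,2) = 0.9179
Terminal payoffs V(N, i) = max(S_T - K, 0):
  V(2,0) = 0.010735; V(2,1) = 0.000000; V(2,2) = 0.000000
Backward induction: V(k, i) = exp(-r*dt) * [p * V(k+1, i) + (1-p) * V(k+1, i+1)]; then take max(V_cont, immediate exercise) for American.
  V(1,0) = exp(-r*dt) * [p*0.010735 + (1-p)*0.000000] = 0.005392; exercise = 0.000000; V(1,0) = max -> 0.005392
  V(1,1) = exp(-r*dt) * [p*0.000000 + (1-p)*0.000000] = 0.000000; exercise = 0.000000; V(1,1) = max -> 0.000000
  V(0,0) = exp(-r*dt) * [p*0.005392 + (1-p)*0.000000] = 0.002708; exercise = 0.000000; V(0,0) = max -> 0.002708

Answer: Price = V(0,0) = 0.0027


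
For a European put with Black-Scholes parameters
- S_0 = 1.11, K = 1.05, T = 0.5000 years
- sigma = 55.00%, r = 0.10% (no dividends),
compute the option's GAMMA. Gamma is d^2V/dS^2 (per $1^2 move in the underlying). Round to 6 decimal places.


d1 = 0.3386266265; d2 = -0.0502821031
phi(d1) = 0.3767126705; exp(-qT) = 1.0000000000; exp(-rT) = 0.9995001250
Gamma = exp(-qT) * phi(d1) / (S * sigma * sqrt(T)) = 1.0000000000 * 0.3767126705 / (1.1100 * 0.5500 * 0.7071067812) = 0.872649

Answer: Gamma = 0.872649


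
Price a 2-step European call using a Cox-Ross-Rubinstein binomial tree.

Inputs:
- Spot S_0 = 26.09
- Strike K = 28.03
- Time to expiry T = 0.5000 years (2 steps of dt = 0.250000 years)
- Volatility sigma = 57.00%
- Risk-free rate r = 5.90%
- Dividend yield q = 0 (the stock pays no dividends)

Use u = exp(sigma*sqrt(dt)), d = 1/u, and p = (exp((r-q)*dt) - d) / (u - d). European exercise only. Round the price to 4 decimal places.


dt = T/N = 0.250000
u = exp(sigma*sqrt(dt)) = 1.329762; d = 1/u = 0.752014
p = (exp((r-q)*dt) - d) / (u - d) = 0.454948
Discount per step: exp(-r*dt) = 0.985358
Stock lattice S(k, i) with i counting down-moves:
  k=0: S(0,0) = 26.0900
  k=1: S(1,0) = 34.6935; S(1,1) = 19.6201
  k=2: S(2,0) = 46.1341; S(2,1) = 26.0900; S(2,2) = 14.7546
Terminal payoffs V(N, i) = max(S_T - K, 0):
  V(2,0) = 18.104087; V(2,1) = 0.000000; V(2,2) = 0.000000
Backward induction: V(k, i) = exp(-r*dt) * [p * V(k+1, i) + (1-p) * V(k+1, i+1)].
  V(1,0) = exp(-r*dt) * [p*18.104087 + (1-p)*0.000000] = 8.115819
  V(1,1) = exp(-r*dt) * [p*0.000000 + (1-p)*0.000000] = 0.000000
  V(0,0) = exp(-r*dt) * [p*8.115819 + (1-p)*0.000000] = 3.638212

Answer: Price = V(0,0) = 3.6382


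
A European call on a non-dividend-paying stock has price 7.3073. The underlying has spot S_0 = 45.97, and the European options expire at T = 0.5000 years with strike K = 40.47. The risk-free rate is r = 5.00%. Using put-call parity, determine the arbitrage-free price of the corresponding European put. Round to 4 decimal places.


Put-call parity: C - P = S_0 * exp(-qT) - K * exp(-rT).
S_0 * exp(-qT) = 45.9700 * 1.00000000 = 45.97000000
K * exp(-rT) = 40.4700 * 0.97530991 = 39.47079214
P = C - S*exp(-qT) + K*exp(-rT)
P = 7.3073 - 45.97000000 + 39.47079214 = 0.8081

Answer: Put price = 0.8081


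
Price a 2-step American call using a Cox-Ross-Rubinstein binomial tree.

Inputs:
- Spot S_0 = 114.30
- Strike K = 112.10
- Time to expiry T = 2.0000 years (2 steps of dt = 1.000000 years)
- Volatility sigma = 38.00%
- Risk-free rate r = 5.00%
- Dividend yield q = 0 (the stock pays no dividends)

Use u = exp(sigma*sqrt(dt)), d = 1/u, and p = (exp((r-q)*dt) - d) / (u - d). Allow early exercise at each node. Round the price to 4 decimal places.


Answer: Price = V(0,0) = 27.6618

Derivation:
dt = T/N = 1.000000
u = exp(sigma*sqrt(dt)) = 1.462285; d = 1/u = 0.683861
p = (exp((r-q)*dt) - d) / (u - d) = 0.471992
Discount per step: exp(-r*dt) = 0.951229
Stock lattice S(k, i) with i counting down-moves:
  k=0: S(0,0) = 114.3000
  k=1: S(1,0) = 167.1391; S(1,1) = 78.1654
  k=2: S(2,0) = 244.4050; S(2,1) = 114.3000; S(2,2) = 53.4543
Terminal payoffs V(N, i) = max(S_T - K, 0):
  V(2,0) = 132.304972; V(2,1) = 2.200000; V(2,2) = 0.000000
Backward induction: V(k, i) = exp(-r*dt) * [p * V(k+1, i) + (1-p) * V(k+1, i+1)]; then take max(V_cont, immediate exercise) for American.
  V(1,0) = exp(-r*dt) * [p*132.304972 + (1-p)*2.200000] = 60.506310; exercise = 55.039129; V(1,0) = max -> 60.506310
  V(1,1) = exp(-r*dt) * [p*2.200000 + (1-p)*0.000000] = 0.987740; exercise = 0.000000; V(1,1) = max -> 0.987740
  V(0,0) = exp(-r*dt) * [p*60.506310 + (1-p)*0.987740] = 27.661792; exercise = 2.200000; V(0,0) = max -> 27.661792


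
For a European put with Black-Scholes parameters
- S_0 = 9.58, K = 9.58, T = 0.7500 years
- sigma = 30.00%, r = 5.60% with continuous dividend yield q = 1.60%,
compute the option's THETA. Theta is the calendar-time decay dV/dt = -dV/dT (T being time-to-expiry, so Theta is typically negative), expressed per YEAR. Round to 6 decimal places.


d1 = 0.2453738644; d2 = -0.0144337567
phi(d1) = 0.3871114280; exp(-qT) = 0.9880717129; exp(-rT) = 0.9588697806
Theta = -S*exp(-qT)*phi(d1)*sigma/(2*sqrt(T)) + r*K*exp(-rT)*N(-d2) - q*S*exp(-qT)*N(-d1)
N(-d1) = 0.4030834819; N(-d2) = 0.5057580359; sqrt(T) = 0.8660254038
Term 1 = -9.5800 * 0.9880717129 * 0.3871114280 * 0.3000 / (2 * 0.8660254038) = -0.6346738358
Term 2 = 0.0560 * 9.5800 * 0.9588697806 * 0.5057580359 = 0.2601692469
Term 3 = -0.0160 * 9.5800 * 0.9880717129 * 0.4030834819 = -0.0610476512
Theta = -0.6346738358 + (0.2601692469) + (-0.0610476512) = -0.435552

Answer: Theta = -0.435552


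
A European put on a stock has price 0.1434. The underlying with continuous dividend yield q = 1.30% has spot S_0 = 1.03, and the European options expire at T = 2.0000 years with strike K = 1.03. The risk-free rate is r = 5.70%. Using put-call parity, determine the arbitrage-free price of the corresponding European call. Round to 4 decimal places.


Put-call parity: C - P = S_0 * exp(-qT) - K * exp(-rT).
S_0 * exp(-qT) = 1.0300 * 0.97433509 = 1.00356514
K * exp(-rT) = 1.0300 * 0.89225796 = 0.91902569
C = P + S*exp(-qT) - K*exp(-rT)
C = 0.1434 + 1.00356514 - 0.91902569 = 0.2279

Answer: Call price = 0.2279


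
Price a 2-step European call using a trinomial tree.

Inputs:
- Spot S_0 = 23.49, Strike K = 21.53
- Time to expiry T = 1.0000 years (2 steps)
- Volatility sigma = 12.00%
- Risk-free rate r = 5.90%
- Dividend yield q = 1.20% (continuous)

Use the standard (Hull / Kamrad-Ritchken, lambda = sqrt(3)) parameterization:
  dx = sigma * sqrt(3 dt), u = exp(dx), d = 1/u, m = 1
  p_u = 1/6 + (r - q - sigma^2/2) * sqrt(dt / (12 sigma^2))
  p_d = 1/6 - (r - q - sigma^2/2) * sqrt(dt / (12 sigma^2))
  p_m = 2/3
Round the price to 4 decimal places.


Answer: Price = V(0,0) = 3.0970

Derivation:
dt = T/N = 0.500000; dx = sigma*sqrt(3*dt) = 0.146969
u = exp(dx) = 1.158319; d = 1/u = 0.863320
p_u = 0.234368, p_m = 0.666667, p_d = 0.098965
Discount per step: exp(-r*dt) = 0.970931
Stock lattice S(k, j) with j the centered position index:
  k=0: S(0,+0) = 23.4900
  k=1: S(1,-1) = 20.2794; S(1,+0) = 23.4900; S(1,+1) = 27.2089
  k=2: S(2,-2) = 17.5076; S(2,-1) = 20.2794; S(2,+0) = 23.4900; S(2,+1) = 27.2089; S(2,+2) = 31.5166
Terminal payoffs V(N, j) = max(S_T - K, 0):
  V(2,-2) = 0.000000; V(2,-1) = 0.000000; V(2,+0) = 1.960000; V(2,+1) = 5.678902; V(2,+2) = 9.986574
Backward induction: V(k, j) = exp(-r*dt) * [p_u * V(k+1, j+1) + p_m * V(k+1, j) + p_d * V(k+1, j-1)]
  V(1,-1) = exp(-r*dt) * [p_u*1.960000 + p_m*0.000000 + p_d*0.000000] = 0.446008
  V(1,+0) = exp(-r*dt) * [p_u*5.678902 + p_m*1.960000 + p_d*0.000000] = 2.560945
  V(1,+1) = exp(-r*dt) * [p_u*9.986574 + p_m*5.678902 + p_d*1.960000] = 6.136709
  V(0,+0) = exp(-r*dt) * [p_u*6.136709 + p_m*2.560945 + p_d*0.446008] = 3.096962


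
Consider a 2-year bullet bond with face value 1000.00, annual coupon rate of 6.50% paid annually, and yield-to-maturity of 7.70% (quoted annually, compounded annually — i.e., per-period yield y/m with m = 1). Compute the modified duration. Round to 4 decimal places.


Answer: Modified duration = 1.7997

Derivation:
Coupon per period c = face * coupon_rate / m = 65.000000
Periods per year m = 1; per-period yield y/m = 0.077000
Number of cashflows N = 2
Cashflows (t years, CF_t, discount factor 1/(1+y/m)^(m*t), PV):
  t = 1.0000: CF_t = 65.000000, DF = 0.928505, PV = 60.352832
  t = 2.0000: CF_t = 1065.000000, DF = 0.862122, PV = 918.159646
Price P = sum_t PV_t = 978.512478
First compute Macaulay numerator sum_t t * PV_t:
  t * PV_t at t = 1.0000: 60.352832
  t * PV_t at t = 2.0000: 1836.319292
Macaulay duration D = 1896.672124 / 978.512478 = 1.938322
Modified duration = D / (1 + y/m) = 1.938322 / (1 + 0.077000) = 1.799742


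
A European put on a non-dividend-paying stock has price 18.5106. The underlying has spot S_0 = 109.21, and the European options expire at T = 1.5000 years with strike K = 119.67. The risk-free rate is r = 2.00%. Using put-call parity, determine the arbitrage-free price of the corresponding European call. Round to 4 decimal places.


Answer: Call price = 11.5874

Derivation:
Put-call parity: C - P = S_0 * exp(-qT) - K * exp(-rT).
S_0 * exp(-qT) = 109.2100 * 1.00000000 = 109.21000000
K * exp(-rT) = 119.6700 * 0.97044553 = 116.13321700
C = P + S*exp(-qT) - K*exp(-rT)
C = 18.5106 + 109.21000000 - 116.13321700 = 11.5874


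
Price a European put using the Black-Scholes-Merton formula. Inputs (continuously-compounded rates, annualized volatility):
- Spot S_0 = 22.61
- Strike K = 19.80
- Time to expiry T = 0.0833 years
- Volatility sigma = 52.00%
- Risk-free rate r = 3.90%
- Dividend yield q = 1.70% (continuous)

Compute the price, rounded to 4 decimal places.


d1 = (ln(S/K) + (r - q + 0.5*sigma^2) * T) / (sigma * sqrt(T)) = 0.97150915
d2 = d1 - sigma * sqrt(T) = 0.82142811
exp(-rT) = 0.99675657; exp(-qT) = 0.99858490
P = K * exp(-rT) * N(-d2) - S_0 * exp(-qT) * N(-d1)
N(-d1) = 0.16564740; N(-d2) = 0.20570123
P = 19.8000 * 0.99675657 * 0.20570123 - 22.6100 * 0.99858490 * 0.16564740 = 0.3197

Answer: Price = 0.3197


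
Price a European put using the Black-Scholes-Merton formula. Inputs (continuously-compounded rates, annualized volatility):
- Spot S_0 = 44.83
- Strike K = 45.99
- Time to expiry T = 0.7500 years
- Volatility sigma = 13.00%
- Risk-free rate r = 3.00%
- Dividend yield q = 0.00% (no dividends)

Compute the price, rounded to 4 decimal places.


Answer: Price = 2.0846

Derivation:
d1 = (ln(S/K) + (r - q + 0.5*sigma^2) * T) / (sigma * sqrt(T)) = 0.02923237
d2 = d1 - sigma * sqrt(T) = -0.08335093
exp(-rT) = 0.97775124; exp(-qT) = 1.00000000
P = K * exp(-rT) * N(-d2) - S_0 * exp(-qT) * N(-d1)
N(-d1) = 0.48833963; N(-d2) = 0.53321375
P = 45.9900 * 0.97775124 * 0.53321375 - 44.8300 * 1.00000000 * 0.48833963 = 2.0846


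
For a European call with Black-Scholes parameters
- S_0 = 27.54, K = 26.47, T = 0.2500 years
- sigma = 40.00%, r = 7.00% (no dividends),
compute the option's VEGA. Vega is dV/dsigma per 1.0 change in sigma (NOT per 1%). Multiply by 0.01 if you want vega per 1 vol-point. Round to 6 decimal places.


d1 = 0.3856373853; d2 = 0.1856373853
phi(d1) = 0.3703537572; exp(-qT) = 1.0000000000; exp(-rT) = 0.9826522357
Vega = S * exp(-qT) * phi(d1) * sqrt(T) = 27.5400 * 1.0000000000 * 0.3703537572 * 0.5000000000 = 5.099771

Answer: Vega = 5.099771


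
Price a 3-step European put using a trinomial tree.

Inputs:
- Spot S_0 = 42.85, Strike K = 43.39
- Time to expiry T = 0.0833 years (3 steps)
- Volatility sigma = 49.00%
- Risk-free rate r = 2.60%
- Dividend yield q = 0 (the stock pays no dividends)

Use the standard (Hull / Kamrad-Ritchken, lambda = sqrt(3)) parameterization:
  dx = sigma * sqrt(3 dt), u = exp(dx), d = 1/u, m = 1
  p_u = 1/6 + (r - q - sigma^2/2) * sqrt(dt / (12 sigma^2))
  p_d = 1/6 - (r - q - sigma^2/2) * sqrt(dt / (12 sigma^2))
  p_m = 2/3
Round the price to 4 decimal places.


Answer: Price = V(0,0) = 2.5270

Derivation:
dt = T/N = 0.027767; dx = sigma*sqrt(3*dt) = 0.141423
u = exp(dx) = 1.151911; d = 1/u = 0.868122
p_u = 0.157434, p_m = 0.666667, p_d = 0.175899
Discount per step: exp(-r*dt) = 0.999278
Stock lattice S(k, j) with j the centered position index:
  k=0: S(0,+0) = 42.8500
  k=1: S(1,-1) = 37.1990; S(1,+0) = 42.8500; S(1,+1) = 49.3594
  k=2: S(2,-2) = 32.2933; S(2,-1) = 37.1990; S(2,+0) = 42.8500; S(2,+1) = 49.3594; S(2,+2) = 56.8576
  k=3: S(3,-3) = 28.0346; S(3,-2) = 32.2933; S(3,-1) = 37.1990; S(3,+0) = 42.8500; S(3,+1) = 49.3594; S(3,+2) = 56.8576; S(3,+3) = 65.4950
Terminal payoffs V(N, j) = max(K - S_T, 0):
  V(3,-3) = 15.355439; V(3,-2) = 11.096673; V(3,-1) = 6.190954; V(3,+0) = 0.540000; V(3,+1) = 0.000000; V(3,+2) = 0.000000; V(3,+3) = 0.000000
Backward induction: V(k, j) = exp(-r*dt) * [p_u * V(k+1, j+1) + p_m * V(k+1, j) + p_d * V(k+1, j-1)]
  V(2,-2) = exp(-r*dt) * [p_u*6.190954 + p_m*11.096673 + p_d*15.355439] = 11.065470
  V(2,-1) = exp(-r*dt) * [p_u*0.540000 + p_m*6.190954 + p_d*11.096673] = 6.159767
  V(2,+0) = exp(-r*dt) * [p_u*0.000000 + p_m*0.540000 + p_d*6.190954] = 1.447940
  V(2,+1) = exp(-r*dt) * [p_u*0.000000 + p_m*0.000000 + p_d*0.540000] = 0.094917
  V(2,+2) = exp(-r*dt) * [p_u*0.000000 + p_m*0.000000 + p_d*0.000000] = 0.000000
  V(1,-1) = exp(-r*dt) * [p_u*1.447940 + p_m*6.159767 + p_d*11.065470] = 6.276344
  V(1,+0) = exp(-r*dt) * [p_u*0.094917 + p_m*1.447940 + p_d*6.159767] = 2.062247
  V(1,+1) = exp(-r*dt) * [p_u*0.000000 + p_m*0.094917 + p_d*1.447940] = 0.317741
  V(0,+0) = exp(-r*dt) * [p_u*0.317741 + p_m*2.062247 + p_d*6.276344] = 2.527035


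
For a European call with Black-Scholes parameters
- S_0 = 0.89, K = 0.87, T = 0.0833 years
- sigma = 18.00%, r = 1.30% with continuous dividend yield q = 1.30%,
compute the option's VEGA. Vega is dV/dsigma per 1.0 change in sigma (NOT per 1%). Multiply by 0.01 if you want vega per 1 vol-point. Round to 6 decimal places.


d1 = 0.4634684687; d2 = 0.4115173378
phi(d1) = 0.3583159844; exp(-qT) = 0.9989176861; exp(-rT) = 0.9989176861
Vega = S * exp(-qT) * phi(d1) * sqrt(T) = 0.8900 * 0.9989176861 * 0.3583159844 * 0.2886173938 = 0.091941

Answer: Vega = 0.091941


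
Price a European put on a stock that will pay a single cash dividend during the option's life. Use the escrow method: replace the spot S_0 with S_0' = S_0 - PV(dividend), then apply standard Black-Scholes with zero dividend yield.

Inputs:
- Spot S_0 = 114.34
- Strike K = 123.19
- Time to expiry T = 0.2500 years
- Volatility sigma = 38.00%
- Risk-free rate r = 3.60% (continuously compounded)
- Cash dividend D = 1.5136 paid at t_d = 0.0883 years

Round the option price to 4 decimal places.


PV(D) = D * exp(-r * t_d) = 1.5136 * 0.99682625 = 1.50879621
S_0' = S_0 - PV(D) = 114.3400 - 1.50879621 = 112.83120379
d1 = (ln(S_0'/K) + (r + sigma^2/2)*T) / (sigma*sqrt(T)) = -0.31992078
d2 = d1 - sigma*sqrt(T) = -0.50992078
exp(-rT) = 0.99104038
N(-d1) = 0.62548581; N(-d2) = 0.69494652
P = K * exp(-rT) * N(-d2) - S_0' * N(-d1) = 123.1900 * 0.99104038 * 0.69494652 - 112.83120379 * 0.62548581 = 14.2691

Answer: Price = 14.2691


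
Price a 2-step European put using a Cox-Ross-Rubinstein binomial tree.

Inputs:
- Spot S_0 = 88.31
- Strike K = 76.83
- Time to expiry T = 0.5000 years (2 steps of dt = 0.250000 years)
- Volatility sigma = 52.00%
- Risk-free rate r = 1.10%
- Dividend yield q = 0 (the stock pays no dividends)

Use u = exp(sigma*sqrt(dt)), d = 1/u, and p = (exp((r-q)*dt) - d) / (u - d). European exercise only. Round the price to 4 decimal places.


dt = T/N = 0.250000
u = exp(sigma*sqrt(dt)) = 1.296930; d = 1/u = 0.771052
p = (exp((r-q)*dt) - d) / (u - d) = 0.440600
Discount per step: exp(-r*dt) = 0.997254
Stock lattice S(k, i) with i counting down-moves:
  k=0: S(0,0) = 88.3100
  k=1: S(1,0) = 114.5319; S(1,1) = 68.0916
  k=2: S(2,0) = 148.5399; S(2,1) = 88.3100; S(2,2) = 52.5021
Terminal payoffs V(N, i) = max(K - S_T, 0):
  V(2,0) = 0.000000; V(2,1) = 0.000000; V(2,2) = 24.327890
Backward induction: V(k, i) = exp(-r*dt) * [p * V(k+1, i) + (1-p) * V(k+1, i+1)].
  V(1,0) = exp(-r*dt) * [p*0.000000 + (1-p)*0.000000] = 0.000000
  V(1,1) = exp(-r*dt) * [p*0.000000 + (1-p)*24.327890] = 13.571642
  V(0,0) = exp(-r*dt) * [p*0.000000 + (1-p)*13.571642] = 7.571124

Answer: Price = V(0,0) = 7.5711


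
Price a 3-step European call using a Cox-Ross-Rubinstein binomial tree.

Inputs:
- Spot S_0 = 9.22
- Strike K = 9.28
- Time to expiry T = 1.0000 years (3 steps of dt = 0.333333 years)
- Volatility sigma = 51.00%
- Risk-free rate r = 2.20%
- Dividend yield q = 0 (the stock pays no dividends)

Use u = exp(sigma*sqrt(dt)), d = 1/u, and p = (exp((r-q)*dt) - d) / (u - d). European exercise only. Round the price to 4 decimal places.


Answer: Price = V(0,0) = 2.0628

Derivation:
dt = T/N = 0.333333
u = exp(sigma*sqrt(dt)) = 1.342386; d = 1/u = 0.744942
p = (exp((r-q)*dt) - d) / (u - d) = 0.439235
Discount per step: exp(-r*dt) = 0.992693
Stock lattice S(k, i) with i counting down-moves:
  k=0: S(0,0) = 9.2200
  k=1: S(1,0) = 12.3768; S(1,1) = 6.8684
  k=2: S(2,0) = 16.6144; S(2,1) = 9.2200; S(2,2) = 5.1165
  k=3: S(3,0) = 22.3030; S(3,1) = 12.3768; S(3,2) = 6.8684; S(3,3) = 3.8115
Terminal payoffs V(N, i) = max(S_T - K, 0):
  V(3,0) = 13.022994; V(3,1) = 3.096799; V(3,2) = 0.000000; V(3,3) = 0.000000
Backward induction: V(k, i) = exp(-r*dt) * [p * V(k+1, i) + (1-p) * V(k+1, i+1)].
  V(2,0) = exp(-r*dt) * [p*13.022994 + (1-p)*3.096799] = 7.402246
  V(2,1) = exp(-r*dt) * [p*3.096799 + (1-p)*0.000000] = 1.350283
  V(2,2) = exp(-r*dt) * [p*0.000000 + (1-p)*0.000000] = 0.000000
  V(1,0) = exp(-r*dt) * [p*7.402246 + (1-p)*1.350283] = 3.979227
  V(1,1) = exp(-r*dt) * [p*1.350283 + (1-p)*0.000000] = 0.588758
  V(0,0) = exp(-r*dt) * [p*3.979227 + (1-p)*0.588758] = 2.062787


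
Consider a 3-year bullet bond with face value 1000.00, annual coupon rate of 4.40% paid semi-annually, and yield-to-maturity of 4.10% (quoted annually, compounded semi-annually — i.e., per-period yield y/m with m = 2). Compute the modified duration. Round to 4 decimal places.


Answer: Modified duration = 2.7868

Derivation:
Coupon per period c = face * coupon_rate / m = 22.000000
Periods per year m = 2; per-period yield y/m = 0.020500
Number of cashflows N = 6
Cashflows (t years, CF_t, discount factor 1/(1+y/m)^(m*t), PV):
  t = 0.5000: CF_t = 22.000000, DF = 0.979912, PV = 21.558060
  t = 1.0000: CF_t = 22.000000, DF = 0.960227, PV = 21.124997
  t = 1.5000: CF_t = 22.000000, DF = 0.940938, PV = 20.700634
  t = 2.0000: CF_t = 22.000000, DF = 0.922036, PV = 20.284796
  t = 2.5000: CF_t = 22.000000, DF = 0.903514, PV = 19.877311
  t = 3.0000: CF_t = 1022.000000, DF = 0.885364, PV = 904.842189
Price P = sum_t PV_t = 1008.387987
First compute Macaulay numerator sum_t t * PV_t:
  t * PV_t at t = 0.5000: 10.779030
  t * PV_t at t = 1.0000: 21.124997
  t * PV_t at t = 1.5000: 31.050951
  t * PV_t at t = 2.0000: 40.569592
  t * PV_t at t = 2.5000: 49.693278
  t * PV_t at t = 3.0000: 2714.526566
Macaulay duration D = 2867.744414 / 1008.387987 = 2.843890
Modified duration = D / (1 + y/m) = 2.843890 / (1 + 0.020500) = 2.786761


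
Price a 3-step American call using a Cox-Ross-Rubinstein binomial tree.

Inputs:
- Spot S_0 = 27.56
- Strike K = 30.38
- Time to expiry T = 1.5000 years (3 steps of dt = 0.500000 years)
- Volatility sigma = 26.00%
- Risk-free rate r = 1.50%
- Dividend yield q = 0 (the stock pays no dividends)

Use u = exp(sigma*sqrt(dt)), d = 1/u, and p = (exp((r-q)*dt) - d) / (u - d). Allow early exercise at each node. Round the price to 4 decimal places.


Answer: Price = V(0,0) = 2.7762

Derivation:
dt = T/N = 0.500000
u = exp(sigma*sqrt(dt)) = 1.201833; d = 1/u = 0.832062
p = (exp((r-q)*dt) - d) / (u - d) = 0.474526
Discount per step: exp(-r*dt) = 0.992528
Stock lattice S(k, i) with i counting down-moves:
  k=0: S(0,0) = 27.5600
  k=1: S(1,0) = 33.1225; S(1,1) = 22.9316
  k=2: S(2,0) = 39.8077; S(2,1) = 27.5600; S(2,2) = 19.0806
  k=3: S(3,0) = 47.8422; S(3,1) = 33.1225; S(3,2) = 22.9316; S(3,3) = 15.8762
Terminal payoffs V(N, i) = max(S_T - K, 0):
  V(3,0) = 17.462231; V(3,1) = 2.742513; V(3,2) = 0.000000; V(3,3) = 0.000000
Backward induction: V(k, i) = exp(-r*dt) * [p * V(k+1, i) + (1-p) * V(k+1, i+1)]; then take max(V_cont, immediate exercise) for American.
  V(2,0) = exp(-r*dt) * [p*17.462231 + (1-p)*2.742513] = 9.654722; exercise = 9.427724; V(2,0) = max -> 9.654722
  V(2,1) = exp(-r*dt) * [p*2.742513 + (1-p)*0.000000] = 1.291670; exercise = 0.000000; V(2,1) = max -> 1.291670
  V(2,2) = exp(-r*dt) * [p*0.000000 + (1-p)*0.000000] = 0.000000; exercise = 0.000000; V(2,2) = max -> 0.000000
  V(1,0) = exp(-r*dt) * [p*9.654722 + (1-p)*1.291670] = 5.220854; exercise = 2.742513; V(1,0) = max -> 5.220854
  V(1,1) = exp(-r*dt) * [p*1.291670 + (1-p)*0.000000] = 0.608352; exercise = 0.000000; V(1,1) = max -> 0.608352
  V(0,0) = exp(-r*dt) * [p*5.220854 + (1-p)*0.608352] = 2.776205; exercise = 0.000000; V(0,0) = max -> 2.776205


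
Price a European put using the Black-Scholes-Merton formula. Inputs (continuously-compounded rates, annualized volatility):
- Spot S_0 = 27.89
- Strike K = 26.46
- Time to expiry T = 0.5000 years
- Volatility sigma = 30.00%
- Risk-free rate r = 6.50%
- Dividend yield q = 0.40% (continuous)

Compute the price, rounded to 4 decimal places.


Answer: Price = 1.3176

Derivation:
d1 = (ln(S/K) + (r - q + 0.5*sigma^2) * T) / (sigma * sqrt(T)) = 0.49796365
d2 = d1 - sigma * sqrt(T) = 0.28583162
exp(-rT) = 0.96802245; exp(-qT) = 0.99800200
P = K * exp(-rT) * N(-d2) - S_0 * exp(-qT) * N(-d1)
N(-d1) = 0.30925483; N(-d2) = 0.38750354
P = 26.4600 * 0.96802245 * 0.38750354 - 27.8900 * 0.99800200 * 0.30925483 = 1.3176
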